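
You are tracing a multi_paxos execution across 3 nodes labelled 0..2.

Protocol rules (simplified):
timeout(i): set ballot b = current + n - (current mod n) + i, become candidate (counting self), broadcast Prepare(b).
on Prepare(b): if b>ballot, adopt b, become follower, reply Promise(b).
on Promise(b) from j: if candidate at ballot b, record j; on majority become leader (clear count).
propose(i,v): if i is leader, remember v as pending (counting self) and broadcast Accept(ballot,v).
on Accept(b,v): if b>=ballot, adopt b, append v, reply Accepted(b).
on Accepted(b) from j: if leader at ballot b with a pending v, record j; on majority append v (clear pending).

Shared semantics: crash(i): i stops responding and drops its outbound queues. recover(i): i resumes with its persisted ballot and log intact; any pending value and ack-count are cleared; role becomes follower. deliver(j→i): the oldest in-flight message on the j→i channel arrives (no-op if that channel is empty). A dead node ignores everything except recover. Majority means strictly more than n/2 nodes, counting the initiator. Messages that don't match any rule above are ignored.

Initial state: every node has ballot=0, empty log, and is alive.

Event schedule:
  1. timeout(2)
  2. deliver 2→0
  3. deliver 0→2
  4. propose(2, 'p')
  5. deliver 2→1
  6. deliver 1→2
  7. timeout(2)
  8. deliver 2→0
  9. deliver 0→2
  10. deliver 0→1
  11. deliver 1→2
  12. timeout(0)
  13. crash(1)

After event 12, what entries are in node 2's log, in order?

empty

e1 timeout(2): 2[cand,b=5,-]
e2 deliver 2→0: 0[foll,b=5,-]
e3 deliver 0→2: 2[lead,b=5,-]
e4 propose(2,'p'): ·
e5 deliver 2→1: 1[foll,b=5,-]
e6 deliver 1→2: ·
e7 timeout(2): 2[cand,b=8,-]
e8 deliver 2→0: 0[foll,b=5,p]
e9 deliver 0→2: ·
e10 deliver 0→1: ·
e11 deliver 1→2: ·
e12 timeout(0): 0[cand,b=6,p]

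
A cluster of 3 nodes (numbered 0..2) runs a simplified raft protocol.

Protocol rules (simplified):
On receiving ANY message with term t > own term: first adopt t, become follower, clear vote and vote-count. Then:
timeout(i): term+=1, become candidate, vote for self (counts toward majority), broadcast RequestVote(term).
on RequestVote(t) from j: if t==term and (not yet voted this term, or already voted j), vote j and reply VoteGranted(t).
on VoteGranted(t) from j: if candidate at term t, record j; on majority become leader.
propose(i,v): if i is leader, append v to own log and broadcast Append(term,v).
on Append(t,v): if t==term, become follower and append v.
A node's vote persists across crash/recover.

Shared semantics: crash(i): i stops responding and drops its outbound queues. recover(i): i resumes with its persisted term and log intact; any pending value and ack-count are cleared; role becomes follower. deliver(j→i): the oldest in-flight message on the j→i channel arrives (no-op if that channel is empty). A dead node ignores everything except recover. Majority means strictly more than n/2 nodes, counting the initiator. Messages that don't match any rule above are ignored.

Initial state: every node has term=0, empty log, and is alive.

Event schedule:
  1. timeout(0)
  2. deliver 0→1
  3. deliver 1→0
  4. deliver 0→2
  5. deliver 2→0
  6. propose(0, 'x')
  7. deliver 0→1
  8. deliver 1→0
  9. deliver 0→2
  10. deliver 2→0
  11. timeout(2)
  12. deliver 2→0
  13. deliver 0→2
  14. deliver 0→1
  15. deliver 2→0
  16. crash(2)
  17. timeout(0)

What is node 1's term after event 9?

after 1 — timeout(0): n0:cand/t1/[-]
after 2 — deliver 0→1: n1:foll/t1/[-]
after 3 — deliver 1→0: n0:lead/t1/[-]
after 4 — deliver 0→2: n2:foll/t1/[-]
after 5 — deliver 2→0: ·
after 6 — propose(0,'x'): n0:lead/t1/[x]
after 7 — deliver 0→1: n1:foll/t1/[x]
after 8 — deliver 1→0: ·
after 9 — deliver 0→2: n2:foll/t1/[x]

1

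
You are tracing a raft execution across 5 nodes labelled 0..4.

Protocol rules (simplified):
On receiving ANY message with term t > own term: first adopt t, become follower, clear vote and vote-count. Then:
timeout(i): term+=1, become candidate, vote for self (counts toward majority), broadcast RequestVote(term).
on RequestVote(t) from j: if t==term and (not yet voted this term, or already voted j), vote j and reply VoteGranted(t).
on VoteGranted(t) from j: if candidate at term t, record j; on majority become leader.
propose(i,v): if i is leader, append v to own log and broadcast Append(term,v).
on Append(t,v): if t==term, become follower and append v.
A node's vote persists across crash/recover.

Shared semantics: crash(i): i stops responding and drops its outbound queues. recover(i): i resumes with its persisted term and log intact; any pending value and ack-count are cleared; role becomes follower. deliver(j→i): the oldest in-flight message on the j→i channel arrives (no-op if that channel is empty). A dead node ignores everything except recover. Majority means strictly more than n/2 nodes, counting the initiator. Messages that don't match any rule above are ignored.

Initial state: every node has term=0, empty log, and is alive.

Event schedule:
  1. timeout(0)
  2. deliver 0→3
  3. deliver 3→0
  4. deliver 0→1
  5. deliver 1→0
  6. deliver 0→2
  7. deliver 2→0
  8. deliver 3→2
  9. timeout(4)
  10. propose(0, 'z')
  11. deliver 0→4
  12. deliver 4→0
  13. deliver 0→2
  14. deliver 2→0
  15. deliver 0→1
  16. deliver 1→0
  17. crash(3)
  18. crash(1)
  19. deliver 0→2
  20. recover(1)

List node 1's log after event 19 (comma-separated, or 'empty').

e1 timeout(0): 0[cand,t=1,-]
e2 deliver 0→3: 3[foll,t=1,-]
e3 deliver 3→0: ·
e4 deliver 0→1: 1[foll,t=1,-]
e5 deliver 1→0: 0[lead,t=1,-]
e6 deliver 0→2: 2[foll,t=1,-]
e7 deliver 2→0: ·
e8 deliver 3→2: ·
e9 timeout(4): 4[cand,t=1,-]
e10 propose(0,'z'): 0[lead,t=1,z]
e11 deliver 0→4: ·
e12 deliver 4→0: ·
e13 deliver 0→2: 2[foll,t=1,z]
e14 deliver 2→0: ·
e15 deliver 0→1: 1[foll,t=1,z]
e16 deliver 1→0: ·
e17 crash(3): 3[✗foll,t=1,-]
e18 crash(1): 1[✗foll,t=1,z]
e19 deliver 0→2: ·

z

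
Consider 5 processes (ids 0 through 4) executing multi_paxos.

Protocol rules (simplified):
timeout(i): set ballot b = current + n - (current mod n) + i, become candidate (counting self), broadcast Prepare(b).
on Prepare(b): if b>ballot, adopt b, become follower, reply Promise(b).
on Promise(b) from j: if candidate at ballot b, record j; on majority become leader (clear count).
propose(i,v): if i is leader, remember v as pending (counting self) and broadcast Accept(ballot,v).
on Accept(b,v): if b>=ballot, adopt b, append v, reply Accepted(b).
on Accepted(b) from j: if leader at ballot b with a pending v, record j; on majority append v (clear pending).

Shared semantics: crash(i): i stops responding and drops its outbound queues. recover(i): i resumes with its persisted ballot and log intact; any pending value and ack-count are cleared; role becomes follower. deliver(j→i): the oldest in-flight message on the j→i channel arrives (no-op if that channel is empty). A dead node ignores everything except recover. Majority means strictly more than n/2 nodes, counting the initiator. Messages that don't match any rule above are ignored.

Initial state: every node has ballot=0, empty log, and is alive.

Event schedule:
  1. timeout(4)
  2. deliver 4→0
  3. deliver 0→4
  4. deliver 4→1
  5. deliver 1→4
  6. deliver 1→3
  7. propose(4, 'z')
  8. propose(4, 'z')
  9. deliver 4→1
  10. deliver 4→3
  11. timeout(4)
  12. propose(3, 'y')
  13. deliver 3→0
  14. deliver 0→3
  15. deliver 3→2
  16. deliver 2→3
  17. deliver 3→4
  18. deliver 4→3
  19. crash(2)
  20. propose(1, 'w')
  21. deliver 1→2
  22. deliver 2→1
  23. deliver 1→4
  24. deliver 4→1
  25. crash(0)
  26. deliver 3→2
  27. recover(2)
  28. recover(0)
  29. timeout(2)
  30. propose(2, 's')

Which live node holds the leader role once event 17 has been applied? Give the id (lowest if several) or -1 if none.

after 1 — timeout(4): n4:cand/b9/[-]
after 2 — deliver 4→0: n0:foll/b9/[-]
after 3 — deliver 0→4: ·
after 4 — deliver 4→1: n1:foll/b9/[-]
after 5 — deliver 1→4: n4:lead/b9/[-]
after 6 — deliver 1→3: ·
after 7 — propose(4,'z'): ·
after 8 — propose(4,'z'): ·
after 9 — deliver 4→1: n1:foll/b9/[z]
after 10 — deliver 4→3: n3:foll/b9/[-]
after 11 — timeout(4): n4:cand/b14/[-]
after 12 — propose(3,'y'): ·
after 13 — deliver 3→0: ·
after 14 — deliver 0→3: ·
after 15 — deliver 3→2: ·
after 16 — deliver 2→3: ·
after 17 — deliver 3→4: ·

-1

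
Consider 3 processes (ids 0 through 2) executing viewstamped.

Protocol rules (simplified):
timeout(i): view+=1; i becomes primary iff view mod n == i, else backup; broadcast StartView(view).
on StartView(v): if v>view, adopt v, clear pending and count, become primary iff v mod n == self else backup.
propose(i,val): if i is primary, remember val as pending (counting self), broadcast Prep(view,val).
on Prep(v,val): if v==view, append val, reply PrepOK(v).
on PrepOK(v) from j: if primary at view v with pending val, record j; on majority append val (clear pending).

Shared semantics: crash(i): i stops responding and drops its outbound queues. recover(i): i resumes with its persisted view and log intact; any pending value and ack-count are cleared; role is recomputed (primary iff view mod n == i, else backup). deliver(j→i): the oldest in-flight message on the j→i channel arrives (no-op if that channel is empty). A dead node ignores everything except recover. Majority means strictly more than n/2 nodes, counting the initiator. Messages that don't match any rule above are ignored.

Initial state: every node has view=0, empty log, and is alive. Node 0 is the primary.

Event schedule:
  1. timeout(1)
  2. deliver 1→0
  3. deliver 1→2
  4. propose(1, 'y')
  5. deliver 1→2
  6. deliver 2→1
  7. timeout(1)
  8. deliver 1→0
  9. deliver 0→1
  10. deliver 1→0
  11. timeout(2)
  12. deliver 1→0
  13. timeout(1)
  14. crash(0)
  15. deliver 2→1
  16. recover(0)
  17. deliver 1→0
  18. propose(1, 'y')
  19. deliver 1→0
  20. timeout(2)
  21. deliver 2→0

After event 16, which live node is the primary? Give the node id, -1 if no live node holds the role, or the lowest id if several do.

step 1 timeout(1): 1={prim,v=1,log=-}
step 2 deliver 1→0: 0={back,v=1,log=-}
step 3 deliver 1→2: 2={back,v=1,log=-}
step 4 propose(1,'y'): —
step 5 deliver 1→2: 2={back,v=1,log=y}
step 6 deliver 2→1: 1={prim,v=1,log=y}
step 7 timeout(1): 1={back,v=2,log=y}
step 8 deliver 1→0: 0={back,v=1,log=y}
step 9 deliver 0→1: —
step 10 deliver 1→0: 0={back,v=2,log=y}
step 11 timeout(2): 2={prim,v=2,log=y}
step 12 deliver 1→0: —
step 13 timeout(1): 1={back,v=3,log=y}
step 14 crash(0): 0={✗back,v=2,log=y}
step 15 deliver 2→1: —
step 16 recover(0): 0={back,v=2,log=y}

2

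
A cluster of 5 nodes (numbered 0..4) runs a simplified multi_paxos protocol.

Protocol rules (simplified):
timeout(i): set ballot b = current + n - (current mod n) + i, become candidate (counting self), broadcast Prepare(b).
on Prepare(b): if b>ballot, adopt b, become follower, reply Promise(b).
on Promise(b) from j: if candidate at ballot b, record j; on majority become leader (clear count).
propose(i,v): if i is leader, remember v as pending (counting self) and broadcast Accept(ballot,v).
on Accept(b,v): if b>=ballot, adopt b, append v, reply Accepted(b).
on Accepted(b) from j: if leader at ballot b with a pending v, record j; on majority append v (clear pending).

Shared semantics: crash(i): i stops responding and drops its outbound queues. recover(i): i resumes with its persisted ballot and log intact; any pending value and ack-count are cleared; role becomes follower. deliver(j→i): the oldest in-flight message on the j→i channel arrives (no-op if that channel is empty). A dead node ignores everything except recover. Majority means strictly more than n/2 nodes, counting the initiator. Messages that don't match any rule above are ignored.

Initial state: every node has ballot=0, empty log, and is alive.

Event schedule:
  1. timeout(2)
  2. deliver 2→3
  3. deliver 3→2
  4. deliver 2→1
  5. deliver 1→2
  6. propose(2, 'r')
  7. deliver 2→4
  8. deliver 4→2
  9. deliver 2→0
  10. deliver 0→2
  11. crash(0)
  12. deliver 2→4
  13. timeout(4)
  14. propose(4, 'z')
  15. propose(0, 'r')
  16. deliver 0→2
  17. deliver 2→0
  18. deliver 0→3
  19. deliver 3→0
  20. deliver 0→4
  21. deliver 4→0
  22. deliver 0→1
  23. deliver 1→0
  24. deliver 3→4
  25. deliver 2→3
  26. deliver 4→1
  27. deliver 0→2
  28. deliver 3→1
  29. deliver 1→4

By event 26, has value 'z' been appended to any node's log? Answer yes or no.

no

e1 timeout(2): 2[cand,b=7,-]
e2 deliver 2→3: 3[foll,b=7,-]
e3 deliver 3→2: ·
e4 deliver 2→1: 1[foll,b=7,-]
e5 deliver 1→2: 2[lead,b=7,-]
e6 propose(2,'r'): ·
e7 deliver 2→4: 4[foll,b=7,-]
e8 deliver 4→2: ·
e9 deliver 2→0: 0[foll,b=7,-]
e10 deliver 0→2: ·
e11 crash(0): 0[✗foll,b=7,-]
e12 deliver 2→4: 4[foll,b=7,r]
e13 timeout(4): 4[cand,b=14,r]
e14 propose(4,'z'): ·
e15 propose(0,'r'): ·
e16 deliver 0→2: ·
e17 deliver 2→0: ·
e18 deliver 0→3: ·
e19 deliver 3→0: ·
e20 deliver 0→4: ·
e21 deliver 4→0: ·
e22 deliver 0→1: ·
e23 deliver 1→0: ·
e24 deliver 3→4: ·
e25 deliver 2→3: 3[foll,b=7,r]
e26 deliver 4→1: 1[foll,b=14,-]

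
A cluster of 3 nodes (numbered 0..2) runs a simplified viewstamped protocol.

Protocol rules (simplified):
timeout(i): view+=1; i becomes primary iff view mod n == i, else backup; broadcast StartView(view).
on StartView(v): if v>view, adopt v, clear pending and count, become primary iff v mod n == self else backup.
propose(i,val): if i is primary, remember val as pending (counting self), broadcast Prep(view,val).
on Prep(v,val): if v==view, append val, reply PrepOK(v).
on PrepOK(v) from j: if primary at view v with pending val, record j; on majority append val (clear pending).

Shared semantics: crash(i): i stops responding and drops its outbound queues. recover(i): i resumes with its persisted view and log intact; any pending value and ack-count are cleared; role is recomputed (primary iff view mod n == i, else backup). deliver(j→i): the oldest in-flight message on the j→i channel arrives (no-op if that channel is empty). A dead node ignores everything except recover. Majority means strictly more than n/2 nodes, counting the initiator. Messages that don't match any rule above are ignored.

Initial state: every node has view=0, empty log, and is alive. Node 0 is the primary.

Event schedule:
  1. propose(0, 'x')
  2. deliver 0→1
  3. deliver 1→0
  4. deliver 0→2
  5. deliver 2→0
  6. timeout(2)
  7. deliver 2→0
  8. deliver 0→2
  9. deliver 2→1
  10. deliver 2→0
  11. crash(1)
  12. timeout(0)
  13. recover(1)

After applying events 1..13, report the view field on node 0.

2

step 1 propose(0,'x'): —
step 2 deliver 0→1: 1={back,v=0,log=x}
step 3 deliver 1→0: 0={prim,v=0,log=x}
step 4 deliver 0→2: 2={back,v=0,log=x}
step 5 deliver 2→0: —
step 6 timeout(2): 2={back,v=1,log=x}
step 7 deliver 2→0: 0={back,v=1,log=x}
step 8 deliver 0→2: —
step 9 deliver 2→1: 1={prim,v=1,log=x}
step 10 deliver 2→0: —
step 11 crash(1): 1={✗prim,v=1,log=x}
step 12 timeout(0): 0={back,v=2,log=x}
step 13 recover(1): 1={prim,v=1,log=x}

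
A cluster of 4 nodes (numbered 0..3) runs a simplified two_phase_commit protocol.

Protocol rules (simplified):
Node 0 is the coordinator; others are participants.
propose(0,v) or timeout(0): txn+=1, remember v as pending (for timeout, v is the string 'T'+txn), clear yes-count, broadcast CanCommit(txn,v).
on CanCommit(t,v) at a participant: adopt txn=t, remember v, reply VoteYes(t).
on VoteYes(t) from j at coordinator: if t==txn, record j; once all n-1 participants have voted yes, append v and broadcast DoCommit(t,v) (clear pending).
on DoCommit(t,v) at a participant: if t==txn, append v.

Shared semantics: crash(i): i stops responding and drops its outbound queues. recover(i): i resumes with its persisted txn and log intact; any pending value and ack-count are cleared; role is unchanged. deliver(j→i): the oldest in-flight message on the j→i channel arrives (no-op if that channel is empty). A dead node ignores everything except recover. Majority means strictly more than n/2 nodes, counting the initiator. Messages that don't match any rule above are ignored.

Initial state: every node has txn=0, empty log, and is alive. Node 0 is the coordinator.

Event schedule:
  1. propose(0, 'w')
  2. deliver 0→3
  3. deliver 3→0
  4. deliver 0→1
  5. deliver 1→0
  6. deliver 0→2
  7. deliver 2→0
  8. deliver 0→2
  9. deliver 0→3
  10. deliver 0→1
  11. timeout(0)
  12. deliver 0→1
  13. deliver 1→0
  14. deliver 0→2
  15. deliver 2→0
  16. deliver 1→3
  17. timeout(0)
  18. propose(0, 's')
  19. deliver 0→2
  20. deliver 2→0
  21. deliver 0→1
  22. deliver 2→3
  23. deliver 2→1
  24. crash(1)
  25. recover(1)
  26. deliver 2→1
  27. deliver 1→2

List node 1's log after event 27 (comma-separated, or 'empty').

w

e1 propose(0,'w'): 0[coor,t=1,-]
e2 deliver 0→3: 3[part,t=1,-]
e3 deliver 3→0: ·
e4 deliver 0→1: 1[part,t=1,-]
e5 deliver 1→0: ·
e6 deliver 0→2: 2[part,t=1,-]
e7 deliver 2→0: 0[coor,t=1,w]
e8 deliver 0→2: 2[part,t=1,w]
e9 deliver 0→3: 3[part,t=1,w]
e10 deliver 0→1: 1[part,t=1,w]
e11 timeout(0): 0[coor,t=2,w]
e12 deliver 0→1: 1[part,t=2,w]
e13 deliver 1→0: ·
e14 deliver 0→2: 2[part,t=2,w]
e15 deliver 2→0: ·
e16 deliver 1→3: ·
e17 timeout(0): 0[coor,t=3,w]
e18 propose(0,'s'): 0[coor,t=4,w]
e19 deliver 0→2: 2[part,t=3,w]
e20 deliver 2→0: ·
e21 deliver 0→1: 1[part,t=3,w]
e22 deliver 2→3: ·
e23 deliver 2→1: ·
e24 crash(1): 1[✗part,t=3,w]
e25 recover(1): 1[part,t=3,w]
e26 deliver 2→1: ·
e27 deliver 1→2: ·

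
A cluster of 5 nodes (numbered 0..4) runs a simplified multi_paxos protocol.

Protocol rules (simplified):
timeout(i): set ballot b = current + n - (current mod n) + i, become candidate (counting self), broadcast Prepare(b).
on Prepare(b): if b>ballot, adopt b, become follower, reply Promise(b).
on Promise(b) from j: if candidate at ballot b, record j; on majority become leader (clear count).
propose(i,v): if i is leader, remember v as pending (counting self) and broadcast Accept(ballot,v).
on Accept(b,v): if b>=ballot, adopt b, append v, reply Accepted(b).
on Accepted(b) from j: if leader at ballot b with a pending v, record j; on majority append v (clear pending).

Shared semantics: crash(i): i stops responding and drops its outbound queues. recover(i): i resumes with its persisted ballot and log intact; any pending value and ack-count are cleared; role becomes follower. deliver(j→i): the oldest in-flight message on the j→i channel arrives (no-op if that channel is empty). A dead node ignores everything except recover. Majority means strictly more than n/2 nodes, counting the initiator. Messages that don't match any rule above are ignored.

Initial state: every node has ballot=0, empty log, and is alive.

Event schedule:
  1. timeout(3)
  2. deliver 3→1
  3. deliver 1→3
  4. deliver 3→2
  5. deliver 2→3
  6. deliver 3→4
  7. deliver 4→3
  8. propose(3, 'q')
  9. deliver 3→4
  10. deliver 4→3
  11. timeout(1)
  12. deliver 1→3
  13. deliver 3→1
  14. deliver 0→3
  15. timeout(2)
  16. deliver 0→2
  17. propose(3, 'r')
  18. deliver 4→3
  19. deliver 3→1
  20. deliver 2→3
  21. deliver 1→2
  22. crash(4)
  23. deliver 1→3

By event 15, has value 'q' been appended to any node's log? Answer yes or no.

step 1 timeout(3): 3={cand,b=8,log=-}
step 2 deliver 3→1: 1={foll,b=8,log=-}
step 3 deliver 1→3: —
step 4 deliver 3→2: 2={foll,b=8,log=-}
step 5 deliver 2→3: 3={lead,b=8,log=-}
step 6 deliver 3→4: 4={foll,b=8,log=-}
step 7 deliver 4→3: —
step 8 propose(3,'q'): —
step 9 deliver 3→4: 4={foll,b=8,log=q}
step 10 deliver 4→3: —
step 11 timeout(1): 1={cand,b=11,log=-}
step 12 deliver 1→3: 3={foll,b=11,log=-}
step 13 deliver 3→1: —
step 14 deliver 0→3: —
step 15 timeout(2): 2={cand,b=12,log=-}

yes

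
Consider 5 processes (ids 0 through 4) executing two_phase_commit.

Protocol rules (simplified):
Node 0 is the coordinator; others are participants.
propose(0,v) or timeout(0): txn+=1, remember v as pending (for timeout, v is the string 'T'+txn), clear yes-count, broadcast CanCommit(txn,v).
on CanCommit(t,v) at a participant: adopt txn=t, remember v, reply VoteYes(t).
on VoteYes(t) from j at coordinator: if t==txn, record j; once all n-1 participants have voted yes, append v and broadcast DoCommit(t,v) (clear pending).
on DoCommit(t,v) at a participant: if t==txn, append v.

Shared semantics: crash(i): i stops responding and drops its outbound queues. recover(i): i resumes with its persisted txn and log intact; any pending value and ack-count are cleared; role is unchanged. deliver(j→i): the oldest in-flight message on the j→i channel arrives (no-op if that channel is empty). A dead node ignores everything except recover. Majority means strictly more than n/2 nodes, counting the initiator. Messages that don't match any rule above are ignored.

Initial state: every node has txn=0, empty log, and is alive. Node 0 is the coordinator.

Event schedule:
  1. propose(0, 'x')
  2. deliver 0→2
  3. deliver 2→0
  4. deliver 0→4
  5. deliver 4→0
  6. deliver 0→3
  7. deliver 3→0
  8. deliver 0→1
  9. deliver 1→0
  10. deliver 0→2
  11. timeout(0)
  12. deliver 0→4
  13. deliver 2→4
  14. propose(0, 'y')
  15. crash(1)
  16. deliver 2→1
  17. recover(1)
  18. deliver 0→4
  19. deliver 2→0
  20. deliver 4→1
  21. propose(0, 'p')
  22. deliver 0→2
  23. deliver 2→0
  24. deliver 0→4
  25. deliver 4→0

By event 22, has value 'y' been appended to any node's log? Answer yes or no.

no

after 1 — propose(0,'x'): n0:coor/t1/[-]
after 2 — deliver 0→2: n2:part/t1/[-]
after 3 — deliver 2→0: ·
after 4 — deliver 0→4: n4:part/t1/[-]
after 5 — deliver 4→0: ·
after 6 — deliver 0→3: n3:part/t1/[-]
after 7 — deliver 3→0: ·
after 8 — deliver 0→1: n1:part/t1/[-]
after 9 — deliver 1→0: n0:coor/t1/[x]
after 10 — deliver 0→2: n2:part/t1/[x]
after 11 — timeout(0): n0:coor/t2/[x]
after 12 — deliver 0→4: n4:part/t1/[x]
after 13 — deliver 2→4: ·
after 14 — propose(0,'y'): n0:coor/t3/[x]
after 15 — crash(1): n1:✗part/t1/[-]
after 16 — deliver 2→1: ·
after 17 — recover(1): n1:part/t1/[-]
after 18 — deliver 0→4: n4:part/t2/[x]
after 19 — deliver 2→0: ·
after 20 — deliver 4→1: ·
after 21 — propose(0,'p'): n0:coor/t4/[x]
after 22 — deliver 0→2: n2:part/t2/[x]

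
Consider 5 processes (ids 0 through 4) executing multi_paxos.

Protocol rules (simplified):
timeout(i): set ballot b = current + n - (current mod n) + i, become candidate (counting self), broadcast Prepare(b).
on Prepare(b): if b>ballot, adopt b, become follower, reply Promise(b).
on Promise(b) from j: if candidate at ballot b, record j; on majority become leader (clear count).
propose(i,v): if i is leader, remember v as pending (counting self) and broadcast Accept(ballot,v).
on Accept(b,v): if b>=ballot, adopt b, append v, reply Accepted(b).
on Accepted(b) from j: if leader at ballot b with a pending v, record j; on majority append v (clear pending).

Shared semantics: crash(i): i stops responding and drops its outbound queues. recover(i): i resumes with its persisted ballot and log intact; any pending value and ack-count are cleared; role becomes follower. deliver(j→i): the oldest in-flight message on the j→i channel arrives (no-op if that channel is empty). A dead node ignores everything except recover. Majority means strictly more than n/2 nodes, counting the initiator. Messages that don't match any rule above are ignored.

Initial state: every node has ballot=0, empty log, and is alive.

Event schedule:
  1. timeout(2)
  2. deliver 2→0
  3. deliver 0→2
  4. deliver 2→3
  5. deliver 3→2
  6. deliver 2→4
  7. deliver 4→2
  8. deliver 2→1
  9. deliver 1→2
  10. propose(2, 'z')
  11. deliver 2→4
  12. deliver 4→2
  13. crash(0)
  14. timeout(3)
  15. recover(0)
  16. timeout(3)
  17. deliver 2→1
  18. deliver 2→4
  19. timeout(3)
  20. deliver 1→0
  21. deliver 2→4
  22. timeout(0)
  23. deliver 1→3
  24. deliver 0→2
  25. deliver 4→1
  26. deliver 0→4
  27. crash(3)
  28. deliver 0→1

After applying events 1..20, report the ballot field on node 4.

[1] timeout(2) → N2(cand b7 [-])
[2] deliver 2→0 → N0(foll b7 [-])
[3] deliver 0→2 → ∅
[4] deliver 2→3 → N3(foll b7 [-])
[5] deliver 3→2 → N2(lead b7 [-])
[6] deliver 2→4 → N4(foll b7 [-])
[7] deliver 4→2 → ∅
[8] deliver 2→1 → N1(foll b7 [-])
[9] deliver 1→2 → ∅
[10] propose(2,'z') → ∅
[11] deliver 2→4 → N4(foll b7 [z])
[12] deliver 4→2 → ∅
[13] crash(0) → N0(✗foll b7 [-])
[14] timeout(3) → N3(cand b13 [-])
[15] recover(0) → N0(foll b7 [-])
[16] timeout(3) → N3(cand b18 [-])
[17] deliver 2→1 → N1(foll b7 [z])
[18] deliver 2→4 → ∅
[19] timeout(3) → N3(cand b23 [-])
[20] deliver 1→0 → ∅

7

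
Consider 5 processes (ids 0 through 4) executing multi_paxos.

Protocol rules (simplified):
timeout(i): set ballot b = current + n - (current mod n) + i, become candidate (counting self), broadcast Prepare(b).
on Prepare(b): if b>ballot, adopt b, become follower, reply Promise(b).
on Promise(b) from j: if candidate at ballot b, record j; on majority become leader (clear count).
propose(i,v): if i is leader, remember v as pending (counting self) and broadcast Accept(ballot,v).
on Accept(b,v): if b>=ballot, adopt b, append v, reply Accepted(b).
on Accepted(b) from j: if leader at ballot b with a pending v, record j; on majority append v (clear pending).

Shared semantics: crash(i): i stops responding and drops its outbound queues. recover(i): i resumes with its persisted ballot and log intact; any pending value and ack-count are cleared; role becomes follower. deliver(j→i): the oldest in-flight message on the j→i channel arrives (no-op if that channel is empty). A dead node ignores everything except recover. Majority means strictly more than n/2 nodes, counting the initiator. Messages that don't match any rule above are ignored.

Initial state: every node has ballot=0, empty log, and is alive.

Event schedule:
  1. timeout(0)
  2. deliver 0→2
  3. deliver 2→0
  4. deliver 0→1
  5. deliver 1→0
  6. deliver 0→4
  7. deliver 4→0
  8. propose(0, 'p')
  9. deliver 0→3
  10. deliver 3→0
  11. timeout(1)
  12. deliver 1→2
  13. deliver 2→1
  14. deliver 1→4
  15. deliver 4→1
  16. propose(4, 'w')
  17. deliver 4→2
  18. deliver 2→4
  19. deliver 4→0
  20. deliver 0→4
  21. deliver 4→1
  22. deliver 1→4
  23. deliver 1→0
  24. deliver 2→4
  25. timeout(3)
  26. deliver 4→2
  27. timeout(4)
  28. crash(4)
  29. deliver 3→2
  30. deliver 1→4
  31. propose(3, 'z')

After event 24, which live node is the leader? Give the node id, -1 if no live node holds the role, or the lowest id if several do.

e1 timeout(0): 0[cand,b=5,-]
e2 deliver 0→2: 2[foll,b=5,-]
e3 deliver 2→0: ·
e4 deliver 0→1: 1[foll,b=5,-]
e5 deliver 1→0: 0[lead,b=5,-]
e6 deliver 0→4: 4[foll,b=5,-]
e7 deliver 4→0: ·
e8 propose(0,'p'): ·
e9 deliver 0→3: 3[foll,b=5,-]
e10 deliver 3→0: ·
e11 timeout(1): 1[cand,b=11,-]
e12 deliver 1→2: 2[foll,b=11,-]
e13 deliver 2→1: ·
e14 deliver 1→4: 4[foll,b=11,-]
e15 deliver 4→1: 1[lead,b=11,-]
e16 propose(4,'w'): ·
e17 deliver 4→2: ·
e18 deliver 2→4: ·
e19 deliver 4→0: ·
e20 deliver 0→4: ·
e21 deliver 4→1: ·
e22 deliver 1→4: ·
e23 deliver 1→0: 0[foll,b=11,-]
e24 deliver 2→4: ·

1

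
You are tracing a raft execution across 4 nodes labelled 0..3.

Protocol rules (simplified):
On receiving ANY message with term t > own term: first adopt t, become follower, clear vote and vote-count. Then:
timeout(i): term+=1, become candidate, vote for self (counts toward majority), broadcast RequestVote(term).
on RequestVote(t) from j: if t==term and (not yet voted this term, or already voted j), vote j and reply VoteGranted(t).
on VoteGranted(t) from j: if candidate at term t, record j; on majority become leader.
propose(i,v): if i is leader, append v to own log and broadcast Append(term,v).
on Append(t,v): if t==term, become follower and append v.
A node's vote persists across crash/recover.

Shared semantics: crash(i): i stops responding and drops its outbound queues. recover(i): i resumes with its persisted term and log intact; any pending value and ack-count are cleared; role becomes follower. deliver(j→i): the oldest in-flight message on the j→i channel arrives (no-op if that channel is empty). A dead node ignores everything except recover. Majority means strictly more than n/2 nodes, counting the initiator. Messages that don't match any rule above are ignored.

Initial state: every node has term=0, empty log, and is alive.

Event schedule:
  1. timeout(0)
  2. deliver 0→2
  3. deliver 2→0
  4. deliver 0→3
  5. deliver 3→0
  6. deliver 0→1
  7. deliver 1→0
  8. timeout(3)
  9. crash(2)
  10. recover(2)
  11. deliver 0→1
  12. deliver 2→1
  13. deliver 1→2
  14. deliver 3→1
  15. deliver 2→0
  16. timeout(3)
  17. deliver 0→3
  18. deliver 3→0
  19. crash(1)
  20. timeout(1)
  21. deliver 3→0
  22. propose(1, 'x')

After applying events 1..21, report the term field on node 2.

1

e1 timeout(0): 0[cand,t=1,-]
e2 deliver 0→2: 2[foll,t=1,-]
e3 deliver 2→0: ·
e4 deliver 0→3: 3[foll,t=1,-]
e5 deliver 3→0: 0[lead,t=1,-]
e6 deliver 0→1: 1[foll,t=1,-]
e7 deliver 1→0: ·
e8 timeout(3): 3[cand,t=2,-]
e9 crash(2): 2[✗foll,t=1,-]
e10 recover(2): 2[foll,t=1,-]
e11 deliver 0→1: ·
e12 deliver 2→1: ·
e13 deliver 1→2: ·
e14 deliver 3→1: 1[foll,t=2,-]
e15 deliver 2→0: ·
e16 timeout(3): 3[cand,t=3,-]
e17 deliver 0→3: ·
e18 deliver 3→0: 0[foll,t=2,-]
e19 crash(1): 1[✗foll,t=2,-]
e20 timeout(1): ·
e21 deliver 3→0: 0[foll,t=3,-]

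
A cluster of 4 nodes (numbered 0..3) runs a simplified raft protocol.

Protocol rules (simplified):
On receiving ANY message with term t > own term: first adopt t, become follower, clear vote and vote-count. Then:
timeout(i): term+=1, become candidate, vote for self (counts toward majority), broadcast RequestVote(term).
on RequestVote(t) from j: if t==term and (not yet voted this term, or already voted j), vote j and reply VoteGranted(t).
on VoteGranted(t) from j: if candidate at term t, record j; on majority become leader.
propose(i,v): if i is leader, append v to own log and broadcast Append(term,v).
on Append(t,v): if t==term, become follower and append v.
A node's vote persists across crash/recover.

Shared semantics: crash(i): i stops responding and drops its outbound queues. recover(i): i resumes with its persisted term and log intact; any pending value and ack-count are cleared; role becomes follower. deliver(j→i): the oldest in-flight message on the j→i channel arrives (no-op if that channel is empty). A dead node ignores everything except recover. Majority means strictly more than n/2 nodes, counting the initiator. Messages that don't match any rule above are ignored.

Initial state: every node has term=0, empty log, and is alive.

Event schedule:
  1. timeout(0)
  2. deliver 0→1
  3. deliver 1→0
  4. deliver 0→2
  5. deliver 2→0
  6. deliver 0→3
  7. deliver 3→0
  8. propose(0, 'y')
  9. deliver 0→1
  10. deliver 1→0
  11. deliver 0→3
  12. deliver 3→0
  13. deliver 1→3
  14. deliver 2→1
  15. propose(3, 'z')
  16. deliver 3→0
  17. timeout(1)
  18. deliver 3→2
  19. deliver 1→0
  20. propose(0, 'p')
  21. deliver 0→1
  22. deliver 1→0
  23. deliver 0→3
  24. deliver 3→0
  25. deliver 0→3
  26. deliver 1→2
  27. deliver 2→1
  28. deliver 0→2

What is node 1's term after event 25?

step 1 timeout(0): 0={cand,t=1,log=-}
step 2 deliver 0→1: 1={foll,t=1,log=-}
step 3 deliver 1→0: —
step 4 deliver 0→2: 2={foll,t=1,log=-}
step 5 deliver 2→0: 0={lead,t=1,log=-}
step 6 deliver 0→3: 3={foll,t=1,log=-}
step 7 deliver 3→0: —
step 8 propose(0,'y'): 0={lead,t=1,log=y}
step 9 deliver 0→1: 1={foll,t=1,log=y}
step 10 deliver 1→0: —
step 11 deliver 0→3: 3={foll,t=1,log=y}
step 12 deliver 3→0: —
step 13 deliver 1→3: —
step 14 deliver 2→1: —
step 15 propose(3,'z'): —
step 16 deliver 3→0: —
step 17 timeout(1): 1={cand,t=2,log=y}
step 18 deliver 3→2: —
step 19 deliver 1→0: 0={foll,t=2,log=y}
step 20 propose(0,'p'): —
step 21 deliver 0→1: —
step 22 deliver 1→0: —
step 23 deliver 0→3: —
step 24 deliver 3→0: —
step 25 deliver 0→3: —

2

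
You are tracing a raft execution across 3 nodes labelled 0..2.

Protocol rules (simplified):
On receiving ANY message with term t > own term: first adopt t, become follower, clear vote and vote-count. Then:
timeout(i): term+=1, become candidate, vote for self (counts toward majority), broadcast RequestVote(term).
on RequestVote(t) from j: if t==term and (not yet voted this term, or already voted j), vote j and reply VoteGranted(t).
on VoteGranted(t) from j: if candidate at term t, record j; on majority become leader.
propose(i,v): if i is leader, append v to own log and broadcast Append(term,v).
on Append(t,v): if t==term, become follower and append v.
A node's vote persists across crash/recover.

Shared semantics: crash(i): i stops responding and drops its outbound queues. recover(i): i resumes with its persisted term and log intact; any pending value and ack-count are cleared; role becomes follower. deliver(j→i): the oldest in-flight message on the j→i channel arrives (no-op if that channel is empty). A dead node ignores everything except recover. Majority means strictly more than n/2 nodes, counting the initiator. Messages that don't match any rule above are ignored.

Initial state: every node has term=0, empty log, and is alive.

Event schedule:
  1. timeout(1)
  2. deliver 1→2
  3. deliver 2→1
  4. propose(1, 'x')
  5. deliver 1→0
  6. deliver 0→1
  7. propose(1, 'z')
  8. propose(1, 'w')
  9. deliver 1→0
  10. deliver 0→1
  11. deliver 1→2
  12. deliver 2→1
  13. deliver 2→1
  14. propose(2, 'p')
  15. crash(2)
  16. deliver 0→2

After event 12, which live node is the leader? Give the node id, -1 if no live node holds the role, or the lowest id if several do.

1

e1 timeout(1): 1[cand,t=1,-]
e2 deliver 1→2: 2[foll,t=1,-]
e3 deliver 2→1: 1[lead,t=1,-]
e4 propose(1,'x'): 1[lead,t=1,x]
e5 deliver 1→0: 0[foll,t=1,-]
e6 deliver 0→1: ·
e7 propose(1,'z'): 1[lead,t=1,x,z]
e8 propose(1,'w'): 1[lead,t=1,x,z,w]
e9 deliver 1→0: 0[foll,t=1,x]
e10 deliver 0→1: ·
e11 deliver 1→2: 2[foll,t=1,x]
e12 deliver 2→1: ·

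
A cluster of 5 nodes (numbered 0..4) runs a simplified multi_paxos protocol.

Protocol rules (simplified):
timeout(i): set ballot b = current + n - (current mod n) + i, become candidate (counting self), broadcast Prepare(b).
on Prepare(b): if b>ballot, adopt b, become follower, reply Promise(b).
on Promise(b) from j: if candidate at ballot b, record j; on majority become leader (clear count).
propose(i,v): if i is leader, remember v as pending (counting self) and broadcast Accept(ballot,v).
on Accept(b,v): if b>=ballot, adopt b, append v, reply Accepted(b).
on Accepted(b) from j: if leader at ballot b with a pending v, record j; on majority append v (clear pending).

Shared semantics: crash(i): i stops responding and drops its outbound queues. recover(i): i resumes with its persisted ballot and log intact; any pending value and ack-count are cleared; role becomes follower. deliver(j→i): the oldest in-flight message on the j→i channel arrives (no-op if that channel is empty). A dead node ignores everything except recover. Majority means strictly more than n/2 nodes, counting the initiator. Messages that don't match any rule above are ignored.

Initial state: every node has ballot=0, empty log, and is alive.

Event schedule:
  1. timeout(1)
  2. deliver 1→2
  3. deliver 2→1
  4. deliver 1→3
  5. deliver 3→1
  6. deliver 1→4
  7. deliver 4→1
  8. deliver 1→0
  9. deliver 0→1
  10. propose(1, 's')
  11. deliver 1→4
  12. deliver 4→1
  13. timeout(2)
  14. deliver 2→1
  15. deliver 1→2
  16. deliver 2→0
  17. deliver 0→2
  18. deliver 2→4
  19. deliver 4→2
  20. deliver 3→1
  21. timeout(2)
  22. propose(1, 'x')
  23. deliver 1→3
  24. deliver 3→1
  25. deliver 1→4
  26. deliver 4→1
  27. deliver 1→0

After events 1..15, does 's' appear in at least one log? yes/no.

after 1 — timeout(1): n1:cand/b6/[-]
after 2 — deliver 1→2: n2:foll/b6/[-]
after 3 — deliver 2→1: ·
after 4 — deliver 1→3: n3:foll/b6/[-]
after 5 — deliver 3→1: n1:lead/b6/[-]
after 6 — deliver 1→4: n4:foll/b6/[-]
after 7 — deliver 4→1: ·
after 8 — deliver 1→0: n0:foll/b6/[-]
after 9 — deliver 0→1: ·
after 10 — propose(1,'s'): ·
after 11 — deliver 1→4: n4:foll/b6/[s]
after 12 — deliver 4→1: ·
after 13 — timeout(2): n2:cand/b12/[-]
after 14 — deliver 2→1: n1:foll/b12/[-]
after 15 — deliver 1→2: ·

yes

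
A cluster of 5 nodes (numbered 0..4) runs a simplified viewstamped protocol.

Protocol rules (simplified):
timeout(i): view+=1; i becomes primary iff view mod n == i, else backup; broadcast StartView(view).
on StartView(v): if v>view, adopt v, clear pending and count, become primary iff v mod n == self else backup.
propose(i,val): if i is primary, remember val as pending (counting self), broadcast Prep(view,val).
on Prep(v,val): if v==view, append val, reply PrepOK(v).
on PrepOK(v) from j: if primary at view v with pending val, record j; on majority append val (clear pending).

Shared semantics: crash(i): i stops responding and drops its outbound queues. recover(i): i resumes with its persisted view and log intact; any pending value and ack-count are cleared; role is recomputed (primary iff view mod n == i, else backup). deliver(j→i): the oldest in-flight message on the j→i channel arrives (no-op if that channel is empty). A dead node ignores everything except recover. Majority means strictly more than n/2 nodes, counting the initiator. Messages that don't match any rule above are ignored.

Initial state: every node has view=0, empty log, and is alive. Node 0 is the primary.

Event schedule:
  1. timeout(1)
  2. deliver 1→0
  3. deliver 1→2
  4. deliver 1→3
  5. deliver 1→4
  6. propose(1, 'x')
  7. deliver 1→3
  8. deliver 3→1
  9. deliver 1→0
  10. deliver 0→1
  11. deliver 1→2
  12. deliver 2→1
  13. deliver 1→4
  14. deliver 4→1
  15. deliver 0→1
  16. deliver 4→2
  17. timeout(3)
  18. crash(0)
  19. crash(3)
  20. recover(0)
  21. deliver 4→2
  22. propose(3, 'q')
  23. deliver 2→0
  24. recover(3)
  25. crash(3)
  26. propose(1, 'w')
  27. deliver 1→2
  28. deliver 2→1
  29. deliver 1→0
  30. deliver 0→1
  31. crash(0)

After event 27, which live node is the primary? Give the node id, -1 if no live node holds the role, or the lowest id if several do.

1

e1 timeout(1): 1[prim,v=1,-]
e2 deliver 1→0: 0[back,v=1,-]
e3 deliver 1→2: 2[back,v=1,-]
e4 deliver 1→3: 3[back,v=1,-]
e5 deliver 1→4: 4[back,v=1,-]
e6 propose(1,'x'): ·
e7 deliver 1→3: 3[back,v=1,x]
e8 deliver 3→1: ·
e9 deliver 1→0: 0[back,v=1,x]
e10 deliver 0→1: 1[prim,v=1,x]
e11 deliver 1→2: 2[back,v=1,x]
e12 deliver 2→1: ·
e13 deliver 1→4: 4[back,v=1,x]
e14 deliver 4→1: ·
e15 deliver 0→1: ·
e16 deliver 4→2: ·
e17 timeout(3): 3[back,v=2,x]
e18 crash(0): 0[✗back,v=1,x]
e19 crash(3): 3[✗back,v=2,x]
e20 recover(0): 0[back,v=1,x]
e21 deliver 4→2: ·
e22 propose(3,'q'): ·
e23 deliver 2→0: ·
e24 recover(3): 3[back,v=2,x]
e25 crash(3): 3[✗back,v=2,x]
e26 propose(1,'w'): ·
e27 deliver 1→2: 2[back,v=1,x,w]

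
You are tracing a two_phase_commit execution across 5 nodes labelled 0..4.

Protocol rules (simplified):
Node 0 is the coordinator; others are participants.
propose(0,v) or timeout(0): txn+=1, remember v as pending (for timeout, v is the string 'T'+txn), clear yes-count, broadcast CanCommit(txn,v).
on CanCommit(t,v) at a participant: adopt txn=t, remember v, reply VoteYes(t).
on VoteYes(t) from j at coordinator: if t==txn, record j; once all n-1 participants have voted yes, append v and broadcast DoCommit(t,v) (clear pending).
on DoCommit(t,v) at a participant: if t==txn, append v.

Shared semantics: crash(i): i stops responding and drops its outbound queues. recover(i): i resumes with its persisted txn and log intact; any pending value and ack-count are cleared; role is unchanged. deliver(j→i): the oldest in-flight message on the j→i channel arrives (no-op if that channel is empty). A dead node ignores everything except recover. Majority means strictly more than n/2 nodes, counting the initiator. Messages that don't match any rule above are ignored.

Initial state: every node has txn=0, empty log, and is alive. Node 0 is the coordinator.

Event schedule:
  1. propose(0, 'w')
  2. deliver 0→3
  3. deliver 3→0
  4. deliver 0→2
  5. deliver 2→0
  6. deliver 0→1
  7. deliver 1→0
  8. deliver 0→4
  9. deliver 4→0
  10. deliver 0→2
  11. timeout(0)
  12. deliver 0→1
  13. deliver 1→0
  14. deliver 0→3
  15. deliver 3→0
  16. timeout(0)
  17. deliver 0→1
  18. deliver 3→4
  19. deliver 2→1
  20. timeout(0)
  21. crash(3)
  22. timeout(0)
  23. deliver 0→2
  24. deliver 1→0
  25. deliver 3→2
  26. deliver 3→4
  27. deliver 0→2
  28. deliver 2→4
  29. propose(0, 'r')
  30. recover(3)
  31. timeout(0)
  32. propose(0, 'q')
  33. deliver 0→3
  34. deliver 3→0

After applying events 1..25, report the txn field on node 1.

2

after 1 — propose(0,'w'): n0:coor/t1/[-]
after 2 — deliver 0→3: n3:part/t1/[-]
after 3 — deliver 3→0: ·
after 4 — deliver 0→2: n2:part/t1/[-]
after 5 — deliver 2→0: ·
after 6 — deliver 0→1: n1:part/t1/[-]
after 7 — deliver 1→0: ·
after 8 — deliver 0→4: n4:part/t1/[-]
after 9 — deliver 4→0: n0:coor/t1/[w]
after 10 — deliver 0→2: n2:part/t1/[w]
after 11 — timeout(0): n0:coor/t2/[w]
after 12 — deliver 0→1: n1:part/t1/[w]
after 13 — deliver 1→0: ·
after 14 — deliver 0→3: n3:part/t1/[w]
after 15 — deliver 3→0: ·
after 16 — timeout(0): n0:coor/t3/[w]
after 17 — deliver 0→1: n1:part/t2/[w]
after 18 — deliver 3→4: ·
after 19 — deliver 2→1: ·
after 20 — timeout(0): n0:coor/t4/[w]
after 21 — crash(3): n3:✗part/t1/[w]
after 22 — timeout(0): n0:coor/t5/[w]
after 23 — deliver 0→2: n2:part/t2/[w]
after 24 — deliver 1→0: ·
after 25 — deliver 3→2: ·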